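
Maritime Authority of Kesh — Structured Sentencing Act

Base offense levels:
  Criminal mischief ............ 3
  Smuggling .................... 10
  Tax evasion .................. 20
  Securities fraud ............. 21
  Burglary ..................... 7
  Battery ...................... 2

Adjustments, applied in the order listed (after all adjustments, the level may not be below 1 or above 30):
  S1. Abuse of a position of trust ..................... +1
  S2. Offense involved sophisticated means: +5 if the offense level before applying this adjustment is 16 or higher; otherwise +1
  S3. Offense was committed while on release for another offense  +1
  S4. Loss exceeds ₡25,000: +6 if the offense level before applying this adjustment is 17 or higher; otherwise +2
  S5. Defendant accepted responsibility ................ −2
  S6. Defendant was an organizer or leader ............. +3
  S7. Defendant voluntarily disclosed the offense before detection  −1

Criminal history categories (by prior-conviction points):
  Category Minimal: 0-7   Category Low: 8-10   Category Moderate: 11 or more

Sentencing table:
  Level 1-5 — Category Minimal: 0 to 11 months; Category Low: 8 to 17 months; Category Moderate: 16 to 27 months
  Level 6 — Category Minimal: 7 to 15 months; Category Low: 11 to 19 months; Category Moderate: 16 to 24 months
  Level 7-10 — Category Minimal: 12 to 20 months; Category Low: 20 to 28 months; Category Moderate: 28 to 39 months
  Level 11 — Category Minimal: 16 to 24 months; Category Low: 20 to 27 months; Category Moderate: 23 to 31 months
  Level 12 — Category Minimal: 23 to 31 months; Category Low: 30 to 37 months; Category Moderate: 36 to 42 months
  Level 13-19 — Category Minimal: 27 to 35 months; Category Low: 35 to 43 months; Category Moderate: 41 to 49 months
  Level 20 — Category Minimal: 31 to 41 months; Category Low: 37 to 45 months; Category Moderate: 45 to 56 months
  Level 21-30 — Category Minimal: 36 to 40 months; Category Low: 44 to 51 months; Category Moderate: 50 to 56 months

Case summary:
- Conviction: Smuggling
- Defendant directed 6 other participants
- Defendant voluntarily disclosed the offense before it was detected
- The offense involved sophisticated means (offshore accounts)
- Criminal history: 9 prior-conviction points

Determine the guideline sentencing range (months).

Base offense level for smuggling: 10.
S1 does not apply.
S2 applies (level before this adjustment is 10 < 16, so +1): 10 + 1 = 11.
S4 does not apply.
S5 does not apply.
S6 applies: 11 + 3 = 14.
S7 applies: 14 − 1 = 13.
Final offense level: 13.
Criminal history: 9 prior points → Category Low (8-10).
Level 13 falls in the 13-19 band.
Grid: Level 13-19 × Category Low = 35-43 months.

35-43 months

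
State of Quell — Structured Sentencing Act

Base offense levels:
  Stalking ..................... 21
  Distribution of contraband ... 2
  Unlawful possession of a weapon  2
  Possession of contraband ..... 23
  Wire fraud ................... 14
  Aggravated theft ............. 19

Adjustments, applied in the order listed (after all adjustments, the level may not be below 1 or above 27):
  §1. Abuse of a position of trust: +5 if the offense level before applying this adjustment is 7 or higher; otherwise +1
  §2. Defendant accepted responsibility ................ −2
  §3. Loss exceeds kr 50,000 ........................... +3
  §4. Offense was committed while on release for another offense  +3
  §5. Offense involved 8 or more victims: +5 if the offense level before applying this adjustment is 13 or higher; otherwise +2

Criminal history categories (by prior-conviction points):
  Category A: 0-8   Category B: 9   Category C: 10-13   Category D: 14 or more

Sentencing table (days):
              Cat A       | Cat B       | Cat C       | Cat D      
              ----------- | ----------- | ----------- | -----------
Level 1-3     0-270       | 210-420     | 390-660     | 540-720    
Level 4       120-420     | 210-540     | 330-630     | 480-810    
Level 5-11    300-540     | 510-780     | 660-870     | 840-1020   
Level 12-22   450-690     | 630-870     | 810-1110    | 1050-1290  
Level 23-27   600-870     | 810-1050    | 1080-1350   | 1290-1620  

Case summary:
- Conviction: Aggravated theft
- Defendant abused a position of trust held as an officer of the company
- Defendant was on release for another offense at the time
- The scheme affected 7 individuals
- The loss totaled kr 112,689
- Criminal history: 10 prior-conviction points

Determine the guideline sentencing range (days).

Base offense level for aggravated theft: 19.
§1 applies (level before this adjustment is 19 ≥ 7, so +5): 19 + 5 = 24.
§3 applies: 24 + 3 = 27.
§4 applies: 27 + 3 = 30.
§5 does not apply.
Level 30 exceeds the maximum of 27; capped at 27.
Final offense level: 27.
Criminal history: 10 prior points → Category C (10-13).
Level 27 falls in the 23-27 band.
Grid: Level 23-27 × Category C = 1080-1350 days.

1080-1350 days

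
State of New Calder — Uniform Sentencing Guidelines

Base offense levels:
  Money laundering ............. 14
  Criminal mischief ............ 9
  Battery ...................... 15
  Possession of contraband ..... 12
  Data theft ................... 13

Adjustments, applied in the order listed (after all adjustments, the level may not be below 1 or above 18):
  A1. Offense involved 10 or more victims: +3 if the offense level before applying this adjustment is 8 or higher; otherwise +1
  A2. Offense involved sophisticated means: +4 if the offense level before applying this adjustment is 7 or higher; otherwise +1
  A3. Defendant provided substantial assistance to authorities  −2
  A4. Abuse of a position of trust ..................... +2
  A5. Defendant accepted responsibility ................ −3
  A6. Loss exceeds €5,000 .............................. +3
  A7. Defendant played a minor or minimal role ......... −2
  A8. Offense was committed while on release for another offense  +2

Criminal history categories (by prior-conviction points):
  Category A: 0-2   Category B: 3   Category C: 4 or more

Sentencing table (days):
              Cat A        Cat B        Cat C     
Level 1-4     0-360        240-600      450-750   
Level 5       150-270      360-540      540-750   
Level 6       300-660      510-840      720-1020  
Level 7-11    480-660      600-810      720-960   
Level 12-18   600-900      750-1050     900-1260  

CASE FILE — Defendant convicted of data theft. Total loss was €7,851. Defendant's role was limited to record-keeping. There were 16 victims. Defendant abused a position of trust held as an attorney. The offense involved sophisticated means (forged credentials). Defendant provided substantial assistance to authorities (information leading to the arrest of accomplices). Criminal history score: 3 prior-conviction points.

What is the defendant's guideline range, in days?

750-1050 days

Base offense level for data theft: 13.
A1 applies (level before this adjustment is 13 ≥ 8, so +3): 13 + 3 = 16.
A2 applies (level before this adjustment is 16 ≥ 7, so +4): 16 + 4 = 20.
A3 applies: 20 − 2 = 18.
A4 applies: 18 + 2 = 20.
A5 does not apply.
A6 applies: 20 + 3 = 23.
A7 applies: 23 − 2 = 21.
Level 21 exceeds the maximum of 18; capped at 18.
Final offense level: 18.
Criminal history: 3 prior points → Category B (3).
Level 18 falls in the 12-18 band.
Grid: Level 12-18 × Category B = 750-1050 days.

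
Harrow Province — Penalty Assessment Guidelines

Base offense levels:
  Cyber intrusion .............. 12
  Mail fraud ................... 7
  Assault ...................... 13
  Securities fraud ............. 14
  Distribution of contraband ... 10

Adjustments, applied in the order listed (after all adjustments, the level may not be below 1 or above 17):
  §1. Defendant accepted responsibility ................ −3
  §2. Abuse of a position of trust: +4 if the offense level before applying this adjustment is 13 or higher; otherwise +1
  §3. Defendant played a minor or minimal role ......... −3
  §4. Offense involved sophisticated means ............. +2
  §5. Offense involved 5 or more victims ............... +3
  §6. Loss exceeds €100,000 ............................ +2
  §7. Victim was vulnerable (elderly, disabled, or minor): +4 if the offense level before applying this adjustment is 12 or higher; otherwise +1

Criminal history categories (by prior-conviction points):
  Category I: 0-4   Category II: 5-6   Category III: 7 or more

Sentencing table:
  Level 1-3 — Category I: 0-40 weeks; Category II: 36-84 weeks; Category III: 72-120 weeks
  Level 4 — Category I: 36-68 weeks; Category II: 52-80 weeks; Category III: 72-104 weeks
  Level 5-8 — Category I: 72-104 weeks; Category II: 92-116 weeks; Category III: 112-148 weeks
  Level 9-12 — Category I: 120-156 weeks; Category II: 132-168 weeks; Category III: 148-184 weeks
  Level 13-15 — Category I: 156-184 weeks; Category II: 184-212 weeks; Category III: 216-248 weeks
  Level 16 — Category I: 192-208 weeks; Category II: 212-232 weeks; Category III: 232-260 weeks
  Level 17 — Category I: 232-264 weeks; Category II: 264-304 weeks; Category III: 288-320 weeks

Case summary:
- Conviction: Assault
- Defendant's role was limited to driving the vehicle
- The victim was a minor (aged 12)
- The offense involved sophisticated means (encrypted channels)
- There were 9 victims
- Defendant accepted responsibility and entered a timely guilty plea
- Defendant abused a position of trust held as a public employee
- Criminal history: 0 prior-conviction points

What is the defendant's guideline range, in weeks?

232-264 weeks

Base offense level for assault: 13.
§1 applies: 13 − 3 = 10.
§2 applies (level before this adjustment is 10 < 13, so +1): 10 + 1 = 11.
§3 applies: 11 − 3 = 8.
§4 applies: 8 + 2 = 10.
§5 applies: 10 + 3 = 13.
§6 does not apply.
§7 applies (level before this adjustment is 13 ≥ 12, so +4): 13 + 4 = 17.
Final offense level: 17.
Criminal history: 0 prior points → Category I (0-4).
Level 17 falls in the 17 band.
Grid: Level 17 × Category I = 232-264 weeks.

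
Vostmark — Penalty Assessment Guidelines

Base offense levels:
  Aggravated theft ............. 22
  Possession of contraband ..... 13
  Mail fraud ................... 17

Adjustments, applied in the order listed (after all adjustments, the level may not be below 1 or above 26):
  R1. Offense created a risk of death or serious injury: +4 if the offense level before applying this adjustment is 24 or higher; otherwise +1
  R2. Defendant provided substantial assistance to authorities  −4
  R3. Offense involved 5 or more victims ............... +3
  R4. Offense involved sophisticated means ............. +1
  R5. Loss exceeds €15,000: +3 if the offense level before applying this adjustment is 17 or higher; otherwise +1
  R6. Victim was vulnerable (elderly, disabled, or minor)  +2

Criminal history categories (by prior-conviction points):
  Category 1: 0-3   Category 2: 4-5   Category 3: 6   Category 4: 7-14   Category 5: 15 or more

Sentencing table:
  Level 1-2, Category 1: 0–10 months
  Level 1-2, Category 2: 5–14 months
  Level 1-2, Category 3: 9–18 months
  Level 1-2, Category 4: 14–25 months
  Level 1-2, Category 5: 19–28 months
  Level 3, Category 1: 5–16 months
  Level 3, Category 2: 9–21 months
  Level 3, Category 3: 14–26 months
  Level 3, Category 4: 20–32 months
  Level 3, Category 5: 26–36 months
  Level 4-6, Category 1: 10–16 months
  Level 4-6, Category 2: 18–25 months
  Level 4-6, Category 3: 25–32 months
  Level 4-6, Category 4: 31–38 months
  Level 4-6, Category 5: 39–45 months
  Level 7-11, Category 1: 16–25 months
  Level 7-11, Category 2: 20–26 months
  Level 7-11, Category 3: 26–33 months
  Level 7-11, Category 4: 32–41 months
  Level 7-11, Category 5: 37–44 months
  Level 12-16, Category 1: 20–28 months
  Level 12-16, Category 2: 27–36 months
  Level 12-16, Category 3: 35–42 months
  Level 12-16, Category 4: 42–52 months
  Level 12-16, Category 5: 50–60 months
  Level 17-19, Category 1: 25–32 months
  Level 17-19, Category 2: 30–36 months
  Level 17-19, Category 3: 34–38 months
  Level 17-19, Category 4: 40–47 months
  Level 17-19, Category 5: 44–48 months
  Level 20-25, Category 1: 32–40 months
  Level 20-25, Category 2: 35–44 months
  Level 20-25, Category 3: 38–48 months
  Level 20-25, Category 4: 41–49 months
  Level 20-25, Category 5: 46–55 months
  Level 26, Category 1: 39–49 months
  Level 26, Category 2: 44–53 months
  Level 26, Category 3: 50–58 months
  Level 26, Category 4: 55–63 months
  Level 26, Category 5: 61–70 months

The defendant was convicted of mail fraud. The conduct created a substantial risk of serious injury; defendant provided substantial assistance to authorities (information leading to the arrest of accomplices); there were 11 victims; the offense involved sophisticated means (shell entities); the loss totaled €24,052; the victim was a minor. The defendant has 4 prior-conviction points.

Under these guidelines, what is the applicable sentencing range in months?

Base offense level for mail fraud: 17.
R1 applies (level before this adjustment is 17 < 24, so +1): 17 + 1 = 18.
R2 applies: 18 − 4 = 14.
R3 applies: 14 + 3 = 17.
R4 applies: 17 + 1 = 18.
R5 applies (level before this adjustment is 18 ≥ 17, so +3): 18 + 3 = 21.
R6 applies: 21 + 2 = 23.
Final offense level: 23.
Criminal history: 4 prior points → Category 2 (4-5).
Level 23 falls in the 20-25 band.
Grid: Level 20-25 × Category 2 = 35-44 months.

35-44 months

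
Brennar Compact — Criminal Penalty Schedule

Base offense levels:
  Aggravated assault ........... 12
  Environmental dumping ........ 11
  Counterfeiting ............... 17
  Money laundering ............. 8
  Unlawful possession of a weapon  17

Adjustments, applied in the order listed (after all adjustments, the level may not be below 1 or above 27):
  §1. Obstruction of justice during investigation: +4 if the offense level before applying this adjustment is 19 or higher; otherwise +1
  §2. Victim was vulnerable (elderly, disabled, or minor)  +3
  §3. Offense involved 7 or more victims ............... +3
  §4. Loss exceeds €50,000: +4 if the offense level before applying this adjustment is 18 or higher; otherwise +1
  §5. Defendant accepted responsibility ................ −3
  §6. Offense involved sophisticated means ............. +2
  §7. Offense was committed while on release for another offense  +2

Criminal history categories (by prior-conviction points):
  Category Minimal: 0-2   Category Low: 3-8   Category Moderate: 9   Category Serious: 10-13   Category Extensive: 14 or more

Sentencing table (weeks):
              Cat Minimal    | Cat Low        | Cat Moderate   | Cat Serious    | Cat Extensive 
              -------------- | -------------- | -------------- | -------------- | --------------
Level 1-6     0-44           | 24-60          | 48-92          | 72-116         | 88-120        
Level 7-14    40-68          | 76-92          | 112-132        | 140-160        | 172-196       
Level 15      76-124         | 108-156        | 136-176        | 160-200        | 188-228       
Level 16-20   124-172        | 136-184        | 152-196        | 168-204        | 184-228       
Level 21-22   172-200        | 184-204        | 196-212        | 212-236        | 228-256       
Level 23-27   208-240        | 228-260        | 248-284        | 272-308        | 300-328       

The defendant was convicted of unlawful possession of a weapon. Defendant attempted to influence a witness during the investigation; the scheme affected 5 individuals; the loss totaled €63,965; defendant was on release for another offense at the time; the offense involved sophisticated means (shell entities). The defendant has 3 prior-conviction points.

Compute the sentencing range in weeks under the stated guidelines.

Base offense level for unlawful possession of a weapon: 17.
§1 applies (level before this adjustment is 17 < 19, so +1): 17 + 1 = 18.
§3 does not apply.
§4 applies (level before this adjustment is 18 ≥ 18, so +4): 18 + 4 = 22.
§5 does not apply.
§6 applies: 22 + 2 = 24.
§7 applies: 24 + 2 = 26.
Final offense level: 26.
Criminal history: 3 prior points → Category Low (3-8).
Level 26 falls in the 23-27 band.
Grid: Level 23-27 × Category Low = 228-260 weeks.

228-260 weeks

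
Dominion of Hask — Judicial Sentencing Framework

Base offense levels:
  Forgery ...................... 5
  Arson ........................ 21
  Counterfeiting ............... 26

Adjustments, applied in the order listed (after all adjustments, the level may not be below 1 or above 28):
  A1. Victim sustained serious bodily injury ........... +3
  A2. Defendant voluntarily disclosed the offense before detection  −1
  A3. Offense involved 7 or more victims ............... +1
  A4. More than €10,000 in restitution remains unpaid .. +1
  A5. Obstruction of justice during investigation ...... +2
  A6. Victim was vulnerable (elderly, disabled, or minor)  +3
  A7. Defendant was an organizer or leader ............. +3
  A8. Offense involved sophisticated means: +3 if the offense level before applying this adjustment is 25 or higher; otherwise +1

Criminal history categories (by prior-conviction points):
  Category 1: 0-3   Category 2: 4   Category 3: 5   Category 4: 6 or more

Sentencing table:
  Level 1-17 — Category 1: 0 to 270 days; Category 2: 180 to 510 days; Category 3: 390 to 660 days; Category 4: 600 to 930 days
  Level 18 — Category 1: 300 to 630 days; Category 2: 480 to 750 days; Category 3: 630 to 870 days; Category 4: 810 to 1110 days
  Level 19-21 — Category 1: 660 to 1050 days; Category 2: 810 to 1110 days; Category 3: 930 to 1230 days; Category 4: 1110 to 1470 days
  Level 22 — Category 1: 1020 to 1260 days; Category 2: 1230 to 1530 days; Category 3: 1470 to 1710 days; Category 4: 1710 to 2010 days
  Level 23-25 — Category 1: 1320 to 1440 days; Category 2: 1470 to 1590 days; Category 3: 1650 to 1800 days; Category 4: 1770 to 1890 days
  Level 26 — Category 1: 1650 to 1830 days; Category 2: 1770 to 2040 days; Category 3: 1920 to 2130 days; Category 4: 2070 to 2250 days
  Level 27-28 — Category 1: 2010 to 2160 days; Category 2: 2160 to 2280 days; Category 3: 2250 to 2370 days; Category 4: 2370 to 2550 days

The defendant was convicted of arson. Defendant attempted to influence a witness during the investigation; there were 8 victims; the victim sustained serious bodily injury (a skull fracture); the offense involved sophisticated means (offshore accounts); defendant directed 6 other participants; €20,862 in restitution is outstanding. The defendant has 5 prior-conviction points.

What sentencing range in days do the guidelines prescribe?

2250-2370 days

Base offense level for arson: 21.
A1 applies: 21 + 3 = 24.
A3 applies: 24 + 1 = 25.
A4 applies: 25 + 1 = 26.
A5 applies: 26 + 2 = 28.
A6 does not apply.
A7 applies: 28 + 3 = 31.
A8 applies (level before this adjustment is 31 ≥ 25, so +3): 31 + 3 = 34.
Level 34 exceeds the maximum of 28; capped at 28.
Final offense level: 28.
Criminal history: 5 prior points → Category 3 (5).
Level 28 falls in the 27-28 band.
Grid: Level 27-28 × Category 3 = 2250-2370 days.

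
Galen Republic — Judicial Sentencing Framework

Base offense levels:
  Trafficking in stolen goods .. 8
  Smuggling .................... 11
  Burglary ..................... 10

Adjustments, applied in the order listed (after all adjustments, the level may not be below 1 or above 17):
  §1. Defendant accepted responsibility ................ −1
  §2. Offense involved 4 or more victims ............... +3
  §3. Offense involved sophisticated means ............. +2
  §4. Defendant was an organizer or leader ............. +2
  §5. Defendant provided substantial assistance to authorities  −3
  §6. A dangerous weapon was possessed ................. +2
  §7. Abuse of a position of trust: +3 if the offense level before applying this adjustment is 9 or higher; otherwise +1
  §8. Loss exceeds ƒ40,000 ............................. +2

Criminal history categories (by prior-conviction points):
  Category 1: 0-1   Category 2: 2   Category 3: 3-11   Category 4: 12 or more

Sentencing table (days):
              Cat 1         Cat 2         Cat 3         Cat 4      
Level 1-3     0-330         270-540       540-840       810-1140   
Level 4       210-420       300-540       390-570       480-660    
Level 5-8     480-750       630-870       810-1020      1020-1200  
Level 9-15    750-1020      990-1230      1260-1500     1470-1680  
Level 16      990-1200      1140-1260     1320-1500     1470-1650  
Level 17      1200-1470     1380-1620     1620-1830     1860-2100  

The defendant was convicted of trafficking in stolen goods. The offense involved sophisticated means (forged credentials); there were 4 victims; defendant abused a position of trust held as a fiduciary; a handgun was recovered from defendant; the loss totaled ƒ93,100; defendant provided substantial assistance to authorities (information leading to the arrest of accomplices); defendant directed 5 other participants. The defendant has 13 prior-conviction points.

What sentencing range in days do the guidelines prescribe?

1860-2100 days

Base offense level for trafficking in stolen goods: 8.
§2 applies: 8 + 3 = 11.
§3 applies: 11 + 2 = 13.
§4 applies: 13 + 2 = 15.
§5 applies: 15 − 3 = 12.
§6 applies: 12 + 2 = 14.
§7 applies (level before this adjustment is 14 ≥ 9, so +3): 14 + 3 = 17.
§8 applies: 17 + 2 = 19.
Level 19 exceeds the maximum of 17; capped at 17.
Final offense level: 17.
Criminal history: 13 prior points → Category 4 (12+).
Level 17 falls in the 17 band.
Grid: Level 17 × Category 4 = 1860-2100 days.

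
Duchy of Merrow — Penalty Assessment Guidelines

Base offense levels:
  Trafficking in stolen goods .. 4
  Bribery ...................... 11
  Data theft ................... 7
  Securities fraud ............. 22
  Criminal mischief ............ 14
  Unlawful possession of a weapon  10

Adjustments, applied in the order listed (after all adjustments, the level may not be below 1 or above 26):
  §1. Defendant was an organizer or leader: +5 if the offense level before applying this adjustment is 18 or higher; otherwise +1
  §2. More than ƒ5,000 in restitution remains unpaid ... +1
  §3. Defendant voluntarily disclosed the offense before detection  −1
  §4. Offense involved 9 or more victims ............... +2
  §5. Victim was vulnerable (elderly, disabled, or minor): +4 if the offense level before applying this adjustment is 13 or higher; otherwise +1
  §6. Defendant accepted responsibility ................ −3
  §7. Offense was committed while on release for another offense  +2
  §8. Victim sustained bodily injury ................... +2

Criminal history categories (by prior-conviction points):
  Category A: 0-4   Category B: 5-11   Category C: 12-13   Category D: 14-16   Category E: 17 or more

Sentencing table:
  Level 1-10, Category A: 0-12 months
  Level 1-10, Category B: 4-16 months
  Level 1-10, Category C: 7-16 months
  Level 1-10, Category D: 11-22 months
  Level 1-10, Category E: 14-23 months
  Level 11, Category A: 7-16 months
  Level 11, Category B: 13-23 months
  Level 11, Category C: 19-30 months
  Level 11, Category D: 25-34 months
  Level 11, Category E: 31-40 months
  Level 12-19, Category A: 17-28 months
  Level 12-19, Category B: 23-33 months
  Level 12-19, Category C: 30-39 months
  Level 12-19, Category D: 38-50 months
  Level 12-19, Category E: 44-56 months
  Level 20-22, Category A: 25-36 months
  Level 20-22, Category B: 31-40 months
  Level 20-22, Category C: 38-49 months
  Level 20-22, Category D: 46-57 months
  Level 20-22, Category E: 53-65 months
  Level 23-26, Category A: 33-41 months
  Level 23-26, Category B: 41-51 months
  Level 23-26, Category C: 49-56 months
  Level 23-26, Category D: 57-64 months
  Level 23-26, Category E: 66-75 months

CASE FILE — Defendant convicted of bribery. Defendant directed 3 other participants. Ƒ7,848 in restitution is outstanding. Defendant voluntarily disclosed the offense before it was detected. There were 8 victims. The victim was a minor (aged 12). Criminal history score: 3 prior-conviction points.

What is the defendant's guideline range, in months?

17-28 months

Base offense level for bribery: 11.
§1 applies (level before this adjustment is 11 < 18, so +1): 11 + 1 = 12.
§2 applies: 12 + 1 = 13.
§3 applies: 13 − 1 = 12.
§4 does not apply.
§5 applies (level before this adjustment is 12 < 13, so +1): 12 + 1 = 13.
Final offense level: 13.
Criminal history: 3 prior points → Category A (0-4).
Level 13 falls in the 12-19 band.
Grid: Level 12-19 × Category A = 17-28 months.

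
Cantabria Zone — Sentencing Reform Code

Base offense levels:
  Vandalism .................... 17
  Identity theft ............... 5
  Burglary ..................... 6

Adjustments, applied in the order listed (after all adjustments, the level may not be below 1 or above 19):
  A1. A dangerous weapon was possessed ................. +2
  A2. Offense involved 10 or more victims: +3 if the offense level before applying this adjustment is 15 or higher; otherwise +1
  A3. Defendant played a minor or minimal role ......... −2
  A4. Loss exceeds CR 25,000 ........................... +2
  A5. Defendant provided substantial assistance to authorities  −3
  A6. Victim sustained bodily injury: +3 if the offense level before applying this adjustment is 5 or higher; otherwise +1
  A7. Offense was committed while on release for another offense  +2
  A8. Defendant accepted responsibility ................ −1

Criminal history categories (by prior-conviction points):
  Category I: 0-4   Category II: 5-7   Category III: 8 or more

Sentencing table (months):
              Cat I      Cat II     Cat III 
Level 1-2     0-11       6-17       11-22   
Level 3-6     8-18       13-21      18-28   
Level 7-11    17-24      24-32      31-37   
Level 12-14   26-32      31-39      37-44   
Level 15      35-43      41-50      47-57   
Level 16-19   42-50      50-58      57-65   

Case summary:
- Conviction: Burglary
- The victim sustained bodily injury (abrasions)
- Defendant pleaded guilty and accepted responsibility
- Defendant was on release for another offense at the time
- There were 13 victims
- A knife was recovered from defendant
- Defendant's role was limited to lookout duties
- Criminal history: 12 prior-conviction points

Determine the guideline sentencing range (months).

Base offense level for burglary: 6.
A1 applies: 6 + 2 = 8.
A2 applies (level before this adjustment is 8 < 15, so +1): 8 + 1 = 9.
A3 applies: 9 − 2 = 7.
A5 does not apply.
A6 applies (level before this adjustment is 7 ≥ 5, so +3): 7 + 3 = 10.
A7 applies: 10 + 2 = 12.
A8 applies: 12 − 1 = 11.
Final offense level: 11.
Criminal history: 12 prior points → Category III (8+).
Level 11 falls in the 7-11 band.
Grid: Level 7-11 × Category III = 31-37 months.

31-37 months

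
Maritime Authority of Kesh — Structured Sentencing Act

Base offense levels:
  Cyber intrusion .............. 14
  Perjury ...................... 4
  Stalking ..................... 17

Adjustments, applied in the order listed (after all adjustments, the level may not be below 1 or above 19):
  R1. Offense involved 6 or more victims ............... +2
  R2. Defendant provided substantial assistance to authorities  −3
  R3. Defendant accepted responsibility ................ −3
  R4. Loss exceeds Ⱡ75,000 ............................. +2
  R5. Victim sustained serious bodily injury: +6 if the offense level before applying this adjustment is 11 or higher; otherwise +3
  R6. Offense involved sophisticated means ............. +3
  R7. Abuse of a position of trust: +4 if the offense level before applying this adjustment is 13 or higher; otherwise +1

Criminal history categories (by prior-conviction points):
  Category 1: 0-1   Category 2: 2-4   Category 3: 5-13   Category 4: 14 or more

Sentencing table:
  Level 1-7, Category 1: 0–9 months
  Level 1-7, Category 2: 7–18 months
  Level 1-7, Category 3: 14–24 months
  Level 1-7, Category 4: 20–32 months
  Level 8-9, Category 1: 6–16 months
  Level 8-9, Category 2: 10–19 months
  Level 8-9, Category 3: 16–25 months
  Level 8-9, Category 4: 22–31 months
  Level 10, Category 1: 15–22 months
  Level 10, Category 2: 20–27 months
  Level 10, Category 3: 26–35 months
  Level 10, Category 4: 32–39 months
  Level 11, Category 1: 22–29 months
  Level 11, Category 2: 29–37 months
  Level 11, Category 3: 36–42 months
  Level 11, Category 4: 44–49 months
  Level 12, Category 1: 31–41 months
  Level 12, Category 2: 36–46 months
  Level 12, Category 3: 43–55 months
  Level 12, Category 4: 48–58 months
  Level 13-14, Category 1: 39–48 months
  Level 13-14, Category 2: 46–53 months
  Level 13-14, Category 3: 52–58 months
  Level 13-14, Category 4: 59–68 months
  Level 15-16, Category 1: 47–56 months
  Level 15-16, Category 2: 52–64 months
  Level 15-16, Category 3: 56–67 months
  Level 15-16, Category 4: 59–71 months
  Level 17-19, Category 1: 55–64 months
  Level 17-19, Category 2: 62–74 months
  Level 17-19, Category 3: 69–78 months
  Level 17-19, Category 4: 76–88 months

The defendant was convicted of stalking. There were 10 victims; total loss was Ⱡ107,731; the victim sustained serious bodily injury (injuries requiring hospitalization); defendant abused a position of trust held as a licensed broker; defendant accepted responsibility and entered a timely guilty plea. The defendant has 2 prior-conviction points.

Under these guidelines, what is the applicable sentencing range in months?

Base offense level for stalking: 17.
R1 applies: 17 + 2 = 19.
R2 does not apply.
R3 applies: 19 − 3 = 16.
R4 applies: 16 + 2 = 18.
R5 applies (level before this adjustment is 18 ≥ 11, so +6): 18 + 6 = 24.
R6 does not apply.
R7 applies (level before this adjustment is 24 ≥ 13, so +4): 24 + 4 = 28.
Level 28 exceeds the maximum of 19; capped at 19.
Final offense level: 19.
Criminal history: 2 prior points → Category 2 (2-4).
Level 19 falls in the 17-19 band.
Grid: Level 17-19 × Category 2 = 62-74 months.

62-74 months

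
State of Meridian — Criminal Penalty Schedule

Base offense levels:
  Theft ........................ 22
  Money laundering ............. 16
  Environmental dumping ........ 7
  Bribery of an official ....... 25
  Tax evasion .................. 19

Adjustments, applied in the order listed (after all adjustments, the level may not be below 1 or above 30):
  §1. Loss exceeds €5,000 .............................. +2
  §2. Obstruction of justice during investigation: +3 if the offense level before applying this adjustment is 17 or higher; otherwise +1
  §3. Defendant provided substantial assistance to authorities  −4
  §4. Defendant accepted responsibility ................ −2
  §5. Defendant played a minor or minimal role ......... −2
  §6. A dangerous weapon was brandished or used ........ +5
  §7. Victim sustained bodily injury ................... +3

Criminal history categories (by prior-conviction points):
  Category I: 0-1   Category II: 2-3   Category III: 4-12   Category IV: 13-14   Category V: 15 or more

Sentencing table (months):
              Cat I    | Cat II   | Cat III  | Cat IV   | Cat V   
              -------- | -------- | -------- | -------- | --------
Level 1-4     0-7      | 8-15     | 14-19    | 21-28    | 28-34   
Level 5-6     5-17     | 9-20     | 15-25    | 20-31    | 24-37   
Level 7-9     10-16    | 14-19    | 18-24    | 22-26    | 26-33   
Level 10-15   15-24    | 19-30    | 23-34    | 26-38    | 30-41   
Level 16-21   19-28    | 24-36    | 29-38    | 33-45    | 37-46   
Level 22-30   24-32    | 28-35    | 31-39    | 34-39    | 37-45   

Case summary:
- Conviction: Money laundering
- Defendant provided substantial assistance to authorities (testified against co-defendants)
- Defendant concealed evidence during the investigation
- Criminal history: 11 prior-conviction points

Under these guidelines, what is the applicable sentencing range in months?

Base offense level for money laundering: 16.
§1 does not apply.
§2 applies (level before this adjustment is 16 < 17, so +1): 16 + 1 = 17.
§3 applies: 17 − 4 = 13.
§4 does not apply.
Final offense level: 13.
Criminal history: 11 prior points → Category III (4-12).
Level 13 falls in the 10-15 band.
Grid: Level 10-15 × Category III = 23-34 months.

23-34 months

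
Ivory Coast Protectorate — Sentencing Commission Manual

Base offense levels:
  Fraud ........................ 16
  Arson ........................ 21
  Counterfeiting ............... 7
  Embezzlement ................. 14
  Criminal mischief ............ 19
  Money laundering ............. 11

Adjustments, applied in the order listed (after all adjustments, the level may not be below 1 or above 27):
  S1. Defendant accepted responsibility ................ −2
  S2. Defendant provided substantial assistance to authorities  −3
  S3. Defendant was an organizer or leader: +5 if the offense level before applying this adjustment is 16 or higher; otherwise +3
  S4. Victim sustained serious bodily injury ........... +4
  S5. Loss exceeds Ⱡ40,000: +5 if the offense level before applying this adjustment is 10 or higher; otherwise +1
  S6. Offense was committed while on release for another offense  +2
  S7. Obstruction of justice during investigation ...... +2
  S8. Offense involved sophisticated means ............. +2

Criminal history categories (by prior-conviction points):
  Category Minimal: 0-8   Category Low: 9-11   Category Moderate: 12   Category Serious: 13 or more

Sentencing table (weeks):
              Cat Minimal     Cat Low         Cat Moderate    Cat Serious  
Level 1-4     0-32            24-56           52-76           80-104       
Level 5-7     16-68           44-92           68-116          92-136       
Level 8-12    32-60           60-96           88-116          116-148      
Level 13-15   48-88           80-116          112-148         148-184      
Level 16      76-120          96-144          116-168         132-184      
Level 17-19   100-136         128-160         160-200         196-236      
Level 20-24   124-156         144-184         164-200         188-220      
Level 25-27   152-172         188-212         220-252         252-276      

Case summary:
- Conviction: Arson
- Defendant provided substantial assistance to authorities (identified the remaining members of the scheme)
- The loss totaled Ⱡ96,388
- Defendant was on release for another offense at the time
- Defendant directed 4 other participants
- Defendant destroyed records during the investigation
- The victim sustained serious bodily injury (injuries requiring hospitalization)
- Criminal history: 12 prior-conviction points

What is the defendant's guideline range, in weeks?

220-252 weeks

Base offense level for arson: 21.
S1 does not apply.
S2 applies: 21 − 3 = 18.
S3 applies (level before this adjustment is 18 ≥ 16, so +5): 18 + 5 = 23.
S4 applies: 23 + 4 = 27.
S5 applies (level before this adjustment is 27 ≥ 10, so +5): 27 + 5 = 32.
S6 applies: 32 + 2 = 34.
S7 applies: 34 + 2 = 36.
S8 does not apply.
Level 36 exceeds the maximum of 27; capped at 27.
Final offense level: 27.
Criminal history: 12 prior points → Category Moderate (12).
Level 27 falls in the 25-27 band.
Grid: Level 25-27 × Category Moderate = 220-252 weeks.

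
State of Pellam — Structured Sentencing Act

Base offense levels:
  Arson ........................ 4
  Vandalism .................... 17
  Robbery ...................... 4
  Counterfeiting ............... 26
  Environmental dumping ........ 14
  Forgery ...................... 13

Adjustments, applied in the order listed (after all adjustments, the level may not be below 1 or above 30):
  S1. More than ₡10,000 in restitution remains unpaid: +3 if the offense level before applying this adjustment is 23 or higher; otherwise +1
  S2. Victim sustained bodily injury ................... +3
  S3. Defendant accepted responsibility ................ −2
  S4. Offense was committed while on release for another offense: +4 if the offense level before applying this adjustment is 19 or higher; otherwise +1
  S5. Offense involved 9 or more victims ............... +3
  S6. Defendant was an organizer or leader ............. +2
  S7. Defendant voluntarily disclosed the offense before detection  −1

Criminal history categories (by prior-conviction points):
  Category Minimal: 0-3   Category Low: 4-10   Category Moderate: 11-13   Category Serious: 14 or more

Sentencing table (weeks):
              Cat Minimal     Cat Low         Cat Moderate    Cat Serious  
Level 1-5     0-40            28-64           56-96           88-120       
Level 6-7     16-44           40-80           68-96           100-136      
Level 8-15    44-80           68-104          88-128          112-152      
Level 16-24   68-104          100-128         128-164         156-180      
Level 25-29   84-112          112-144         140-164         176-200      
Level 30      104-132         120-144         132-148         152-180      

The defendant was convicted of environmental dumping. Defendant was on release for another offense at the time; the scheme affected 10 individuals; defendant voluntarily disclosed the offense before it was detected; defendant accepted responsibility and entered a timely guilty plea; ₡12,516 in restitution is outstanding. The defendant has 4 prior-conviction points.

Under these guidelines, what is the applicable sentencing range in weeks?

Base offense level for environmental dumping: 14.
S1 applies (level before this adjustment is 14 < 23, so +1): 14 + 1 = 15.
S3 applies: 15 − 2 = 13.
S4 applies (level before this adjustment is 13 < 19, so +1): 13 + 1 = 14.
S5 applies: 14 + 3 = 17.
S7 applies: 17 − 1 = 16.
Final offense level: 16.
Criminal history: 4 prior points → Category Low (4-10).
Level 16 falls in the 16-24 band.
Grid: Level 16-24 × Category Low = 100-128 weeks.

100-128 weeks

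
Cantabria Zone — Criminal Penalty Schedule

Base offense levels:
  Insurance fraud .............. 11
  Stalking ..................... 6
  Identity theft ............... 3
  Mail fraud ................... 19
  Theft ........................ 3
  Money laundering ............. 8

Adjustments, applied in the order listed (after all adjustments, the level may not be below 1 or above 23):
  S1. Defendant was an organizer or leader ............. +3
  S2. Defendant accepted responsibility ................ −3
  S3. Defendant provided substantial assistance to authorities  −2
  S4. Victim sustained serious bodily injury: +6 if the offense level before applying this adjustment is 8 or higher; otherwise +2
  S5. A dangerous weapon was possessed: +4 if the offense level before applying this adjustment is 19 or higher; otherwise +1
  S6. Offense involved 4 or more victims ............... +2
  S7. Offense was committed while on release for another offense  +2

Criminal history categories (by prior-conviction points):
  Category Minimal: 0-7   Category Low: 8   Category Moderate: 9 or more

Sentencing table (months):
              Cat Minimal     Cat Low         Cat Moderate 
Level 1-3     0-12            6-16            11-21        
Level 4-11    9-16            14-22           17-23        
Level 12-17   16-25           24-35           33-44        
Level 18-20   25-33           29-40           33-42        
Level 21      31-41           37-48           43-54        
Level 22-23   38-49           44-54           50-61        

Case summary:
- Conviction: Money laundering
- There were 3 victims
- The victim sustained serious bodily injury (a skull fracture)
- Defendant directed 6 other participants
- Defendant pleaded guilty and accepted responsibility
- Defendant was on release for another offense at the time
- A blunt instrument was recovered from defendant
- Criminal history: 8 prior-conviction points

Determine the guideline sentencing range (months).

Base offense level for money laundering: 8.
S1 applies: 8 + 3 = 11.
S2 applies: 11 − 3 = 8.
S4 applies (level before this adjustment is 8 ≥ 8, so +6): 8 + 6 = 14.
S5 applies (level before this adjustment is 14 < 19, so +1): 14 + 1 = 15.
S7 applies: 15 + 2 = 17.
Final offense level: 17.
Criminal history: 8 prior points → Category Low (8).
Level 17 falls in the 12-17 band.
Grid: Level 12-17 × Category Low = 24-35 months.

24-35 months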